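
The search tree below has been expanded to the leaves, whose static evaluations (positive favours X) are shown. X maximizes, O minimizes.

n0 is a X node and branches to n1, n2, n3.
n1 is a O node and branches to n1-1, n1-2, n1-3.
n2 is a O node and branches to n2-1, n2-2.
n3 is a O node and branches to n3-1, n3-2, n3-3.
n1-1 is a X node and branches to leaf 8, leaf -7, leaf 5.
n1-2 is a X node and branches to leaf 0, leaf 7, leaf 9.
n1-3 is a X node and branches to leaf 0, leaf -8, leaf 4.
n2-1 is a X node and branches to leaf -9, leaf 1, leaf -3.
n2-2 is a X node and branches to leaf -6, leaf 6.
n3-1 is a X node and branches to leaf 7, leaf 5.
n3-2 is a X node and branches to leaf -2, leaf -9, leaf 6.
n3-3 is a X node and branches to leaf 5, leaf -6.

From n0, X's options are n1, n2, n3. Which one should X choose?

n3

n1-1 (X): max(8, -7, 5) = 8
n1-2 (X): max(0, 7, 9) = 9
n1-3 (X): max(0, -8, 4) = 4
n1 (O): min(8, 9, 4) = 4
n2-1 (X): max(-9, 1, -3) = 1
n2-2 (X): max(-6, 6) = 6
n2 (O): min(1, 6) = 1
n3-1 (X): max(7, 5) = 7
n3-2 (X): max(-2, -9, 6) = 6
n3-3 (X): max(5, -6) = 5
n3 (O): min(7, 6, 5) = 5
n0 (X): max(4, 1, 5) = 5
X at n0 wants the highest of {n1=4, n2=1, n3=5}, so chooses n3.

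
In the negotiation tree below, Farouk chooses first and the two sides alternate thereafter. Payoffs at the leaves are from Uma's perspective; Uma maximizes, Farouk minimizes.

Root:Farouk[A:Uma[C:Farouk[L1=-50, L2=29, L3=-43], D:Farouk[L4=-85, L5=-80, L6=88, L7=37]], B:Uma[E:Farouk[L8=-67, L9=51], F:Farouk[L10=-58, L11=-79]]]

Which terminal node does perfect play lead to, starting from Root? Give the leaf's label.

C (Farouk): min(-50, 29, -43) = -50
D (Farouk): min(-85, -80, 88, 37) = -85
A (Uma): max(-50, -85) = -50
E (Farouk): min(-67, 51) = -67
F (Farouk): min(-58, -79) = -79
B (Uma): max(-67, -79) = -67
Root (Farouk): min(-50, -67) = -67
At Root, Farouk picks B (lowest: -67).
At B, Uma picks E (highest: -67).
At E, Farouk picks L8 (lowest: -67).
Terminal value -67.

L8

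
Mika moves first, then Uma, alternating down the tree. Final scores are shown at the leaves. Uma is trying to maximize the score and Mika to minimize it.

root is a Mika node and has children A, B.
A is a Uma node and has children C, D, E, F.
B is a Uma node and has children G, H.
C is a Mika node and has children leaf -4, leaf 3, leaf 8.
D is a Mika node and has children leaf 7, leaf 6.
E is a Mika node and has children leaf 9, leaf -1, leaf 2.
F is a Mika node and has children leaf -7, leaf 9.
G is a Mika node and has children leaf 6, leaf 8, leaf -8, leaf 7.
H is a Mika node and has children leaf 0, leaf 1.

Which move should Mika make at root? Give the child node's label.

C (Mika): min(-4, 3, 8) = -4
D (Mika): min(7, 6) = 6
E (Mika): min(9, -1, 2) = -1
F (Mika): min(-7, 9) = -7
A (Uma): max(-4, 6, -1, -7) = 6
G (Mika): min(6, 8, -8, 7) = -8
H (Mika): min(0, 1) = 0
B (Uma): max(-8, 0) = 0
root (Mika): min(6, 0) = 0
Mika at root wants the lowest of {A=6, B=0}, so chooses B.

B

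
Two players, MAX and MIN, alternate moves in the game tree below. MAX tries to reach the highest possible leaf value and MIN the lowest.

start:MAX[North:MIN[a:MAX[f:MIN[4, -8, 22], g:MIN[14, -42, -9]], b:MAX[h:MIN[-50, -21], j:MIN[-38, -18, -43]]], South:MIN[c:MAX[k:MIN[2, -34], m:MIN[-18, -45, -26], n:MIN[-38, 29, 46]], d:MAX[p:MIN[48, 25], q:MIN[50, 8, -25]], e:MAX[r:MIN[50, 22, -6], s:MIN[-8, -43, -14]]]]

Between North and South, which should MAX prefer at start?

f (MIN): min(4, -8, 22) = -8
g (MIN): min(14, -42, -9) = -42
a (MAX): max(-8, -42) = -8
h (MIN): min(-50, -21) = -50
j (MIN): min(-38, -18, -43) = -43
b (MAX): max(-50, -43) = -43
North (MIN): min(-8, -43) = -43
k (MIN): min(2, -34) = -34
m (MIN): min(-18, -45, -26) = -45
n (MIN): min(-38, 29, 46) = -38
c (MAX): max(-34, -45, -38) = -34
p (MIN): min(48, 25) = 25
q (MIN): min(50, 8, -25) = -25
d (MAX): max(25, -25) = 25
r (MIN): min(50, 22, -6) = -6
s (MIN): min(-8, -43, -14) = -43
e (MAX): max(-6, -43) = -6
South (MIN): min(-34, 25, -6) = -34
MAX prefers the higher value; North=-43, South=-34. South is better since -34 > -43.

South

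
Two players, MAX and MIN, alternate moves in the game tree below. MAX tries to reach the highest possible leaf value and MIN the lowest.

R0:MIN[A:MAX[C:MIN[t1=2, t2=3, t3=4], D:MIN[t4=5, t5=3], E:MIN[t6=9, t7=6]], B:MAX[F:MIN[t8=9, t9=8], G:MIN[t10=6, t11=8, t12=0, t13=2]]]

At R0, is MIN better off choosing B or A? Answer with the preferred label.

F (MIN): min(9, 8) = 8
G (MIN): min(6, 8, 0, 2) = 0
B (MAX): max(8, 0) = 8
C (MIN): min(2, 3, 4) = 2
D (MIN): min(5, 3) = 3
E (MIN): min(9, 6) = 6
A (MAX): max(2, 3, 6) = 6
MIN prefers the lower value; B=8, A=6. A is better since 6 < 8.

A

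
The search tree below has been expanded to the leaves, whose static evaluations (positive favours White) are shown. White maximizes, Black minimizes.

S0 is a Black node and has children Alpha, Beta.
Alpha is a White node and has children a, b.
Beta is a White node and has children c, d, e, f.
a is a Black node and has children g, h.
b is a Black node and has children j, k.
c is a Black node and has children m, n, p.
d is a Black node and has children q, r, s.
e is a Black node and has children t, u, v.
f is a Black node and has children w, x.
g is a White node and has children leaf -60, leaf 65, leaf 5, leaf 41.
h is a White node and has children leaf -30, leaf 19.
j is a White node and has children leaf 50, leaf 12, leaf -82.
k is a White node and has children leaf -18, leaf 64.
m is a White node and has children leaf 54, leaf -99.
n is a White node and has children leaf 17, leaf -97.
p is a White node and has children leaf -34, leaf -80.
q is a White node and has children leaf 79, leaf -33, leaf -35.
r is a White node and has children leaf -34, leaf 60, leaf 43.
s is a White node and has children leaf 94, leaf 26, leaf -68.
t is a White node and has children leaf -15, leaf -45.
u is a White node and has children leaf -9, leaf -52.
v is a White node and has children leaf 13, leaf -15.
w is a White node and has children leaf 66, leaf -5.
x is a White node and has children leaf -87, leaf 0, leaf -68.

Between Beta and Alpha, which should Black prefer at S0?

m (White): max(54, -99) = 54
n (White): max(17, -97) = 17
p (White): max(-34, -80) = -34
c (Black): min(54, 17, -34) = -34
q (White): max(79, -33, -35) = 79
r (White): max(-34, 60, 43) = 60
s (White): max(94, 26, -68) = 94
d (Black): min(79, 60, 94) = 60
t (White): max(-15, -45) = -15
u (White): max(-9, -52) = -9
v (White): max(13, -15) = 13
e (Black): min(-15, -9, 13) = -15
w (White): max(66, -5) = 66
x (White): max(-87, 0, -68) = 0
f (Black): min(66, 0) = 0
Beta (White): max(-34, 60, -15, 0) = 60
g (White): max(-60, 65, 5, 41) = 65
h (White): max(-30, 19) = 19
a (Black): min(65, 19) = 19
j (White): max(50, 12, -82) = 50
k (White): max(-18, 64) = 64
b (Black): min(50, 64) = 50
Alpha (White): max(19, 50) = 50
Black prefers the lower value; Beta=60, Alpha=50. Alpha is better since 50 < 60.

Alpha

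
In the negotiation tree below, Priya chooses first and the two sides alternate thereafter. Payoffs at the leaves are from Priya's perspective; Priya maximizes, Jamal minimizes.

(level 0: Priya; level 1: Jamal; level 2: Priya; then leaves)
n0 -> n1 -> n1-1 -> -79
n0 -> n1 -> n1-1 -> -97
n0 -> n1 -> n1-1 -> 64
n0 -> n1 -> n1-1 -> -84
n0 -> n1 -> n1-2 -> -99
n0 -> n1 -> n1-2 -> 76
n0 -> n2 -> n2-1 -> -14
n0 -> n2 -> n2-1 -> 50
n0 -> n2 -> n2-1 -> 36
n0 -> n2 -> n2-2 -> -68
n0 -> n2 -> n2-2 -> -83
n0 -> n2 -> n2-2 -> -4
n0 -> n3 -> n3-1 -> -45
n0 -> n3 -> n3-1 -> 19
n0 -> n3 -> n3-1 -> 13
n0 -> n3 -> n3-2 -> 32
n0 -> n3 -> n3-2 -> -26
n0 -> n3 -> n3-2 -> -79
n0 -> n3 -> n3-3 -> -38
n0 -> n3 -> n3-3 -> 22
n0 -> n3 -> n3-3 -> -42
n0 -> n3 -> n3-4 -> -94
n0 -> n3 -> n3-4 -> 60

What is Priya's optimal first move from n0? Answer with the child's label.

n1-1 (Priya): max(-79, -97, 64, -84) = 64
n1-2 (Priya): max(-99, 76) = 76
n1 (Jamal): min(64, 76) = 64
n2-1 (Priya): max(-14, 50, 36) = 50
n2-2 (Priya): max(-68, -83, -4) = -4
n2 (Jamal): min(50, -4) = -4
n3-1 (Priya): max(-45, 19, 13) = 19
n3-2 (Priya): max(32, -26, -79) = 32
n3-3 (Priya): max(-38, 22, -42) = 22
n3-4 (Priya): max(-94, 60) = 60
n3 (Jamal): min(19, 32, 22, 60) = 19
n0 (Priya): max(64, -4, 19) = 64
Priya at n0 wants the highest of {n1=64, n2=-4, n3=19}, so chooses n1.

n1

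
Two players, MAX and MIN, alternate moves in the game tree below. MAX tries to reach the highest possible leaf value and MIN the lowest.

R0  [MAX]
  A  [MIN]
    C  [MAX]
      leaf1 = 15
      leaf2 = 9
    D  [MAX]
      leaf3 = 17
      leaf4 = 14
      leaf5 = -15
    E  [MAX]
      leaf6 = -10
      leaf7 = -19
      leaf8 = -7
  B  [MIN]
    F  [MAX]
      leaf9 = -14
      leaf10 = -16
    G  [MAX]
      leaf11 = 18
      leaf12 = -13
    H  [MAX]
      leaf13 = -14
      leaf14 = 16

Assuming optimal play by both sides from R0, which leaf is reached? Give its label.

C (MAX): max(15, 9) = 15
D (MAX): max(17, 14, -15) = 17
E (MAX): max(-10, -19, -7) = -7
A (MIN): min(15, 17, -7) = -7
F (MAX): max(-14, -16) = -14
G (MAX): max(18, -13) = 18
H (MAX): max(-14, 16) = 16
B (MIN): min(-14, 18, 16) = -14
R0 (MAX): max(-7, -14) = -7
At R0, MAX picks A (highest: -7).
At A, MIN picks E (lowest: -7).
At E, MAX picks leaf8 (highest: -7).
Terminal value -7.

leaf8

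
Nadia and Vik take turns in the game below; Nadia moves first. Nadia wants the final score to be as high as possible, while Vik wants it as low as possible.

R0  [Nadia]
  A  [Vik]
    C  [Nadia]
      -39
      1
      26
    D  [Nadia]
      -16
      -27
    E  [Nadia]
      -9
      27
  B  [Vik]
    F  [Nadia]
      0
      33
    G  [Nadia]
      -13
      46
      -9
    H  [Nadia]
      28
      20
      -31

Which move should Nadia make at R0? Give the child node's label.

C (Nadia): max(-39, 1, 26) = 26
D (Nadia): max(-16, -27) = -16
E (Nadia): max(-9, 27) = 27
A (Vik): min(26, -16, 27) = -16
F (Nadia): max(0, 33) = 33
G (Nadia): max(-13, 46, -9) = 46
H (Nadia): max(28, 20, -31) = 28
B (Vik): min(33, 46, 28) = 28
R0 (Nadia): max(-16, 28) = 28
Nadia at R0 wants the highest of {A=-16, B=28}, so chooses B.

B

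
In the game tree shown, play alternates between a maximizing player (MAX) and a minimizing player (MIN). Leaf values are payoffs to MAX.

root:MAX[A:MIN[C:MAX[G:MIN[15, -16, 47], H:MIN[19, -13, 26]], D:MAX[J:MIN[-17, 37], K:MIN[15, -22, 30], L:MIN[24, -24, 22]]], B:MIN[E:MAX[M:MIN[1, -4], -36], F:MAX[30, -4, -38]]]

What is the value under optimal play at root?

-4

G (MIN): min(15, -16, 47) = -16
H (MIN): min(19, -13, 26) = -13
C (MAX): max(-16, -13) = -13
J (MIN): min(-17, 37) = -17
K (MIN): min(15, -22, 30) = -22
L (MIN): min(24, -24, 22) = -24
D (MAX): max(-17, -22, -24) = -17
A (MIN): min(-13, -17) = -17
M (MIN): min(1, -4) = -4
E (MAX): max(-4, -36) = -4
F (MAX): max(30, -4, -38) = 30
B (MIN): min(-4, 30) = -4
root (MAX): max(-17, -4) = -4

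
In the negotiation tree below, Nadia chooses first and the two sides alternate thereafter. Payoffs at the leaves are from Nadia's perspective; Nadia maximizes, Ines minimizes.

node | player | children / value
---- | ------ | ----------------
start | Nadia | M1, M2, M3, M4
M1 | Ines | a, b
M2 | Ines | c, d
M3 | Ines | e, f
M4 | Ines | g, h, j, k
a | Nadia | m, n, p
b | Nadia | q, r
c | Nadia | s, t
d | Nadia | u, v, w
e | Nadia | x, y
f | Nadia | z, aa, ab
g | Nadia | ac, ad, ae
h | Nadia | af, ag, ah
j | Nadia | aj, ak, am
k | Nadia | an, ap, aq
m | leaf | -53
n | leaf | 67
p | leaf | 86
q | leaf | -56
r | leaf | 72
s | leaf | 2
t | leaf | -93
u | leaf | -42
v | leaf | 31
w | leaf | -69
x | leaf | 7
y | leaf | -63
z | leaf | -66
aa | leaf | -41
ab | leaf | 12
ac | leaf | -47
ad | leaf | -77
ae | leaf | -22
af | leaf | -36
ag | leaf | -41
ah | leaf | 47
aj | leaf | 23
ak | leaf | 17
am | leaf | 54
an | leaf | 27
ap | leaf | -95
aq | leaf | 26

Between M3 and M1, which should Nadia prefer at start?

e (Nadia): max(7, -63) = 7
f (Nadia): max(-66, -41, 12) = 12
M3 (Ines): min(7, 12) = 7
a (Nadia): max(-53, 67, 86) = 86
b (Nadia): max(-56, 72) = 72
M1 (Ines): min(86, 72) = 72
Nadia prefers the higher value; M3=7, M1=72. M1 is better since 72 > 7.

M1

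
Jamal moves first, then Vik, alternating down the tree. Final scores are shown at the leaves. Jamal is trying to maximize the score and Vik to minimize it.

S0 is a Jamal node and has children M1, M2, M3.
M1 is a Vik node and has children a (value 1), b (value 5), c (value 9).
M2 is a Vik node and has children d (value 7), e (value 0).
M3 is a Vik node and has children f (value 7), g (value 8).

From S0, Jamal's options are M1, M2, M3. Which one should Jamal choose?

M3

M1 (Vik): min(1, 5, 9) = 1
M2 (Vik): min(7, 0) = 0
M3 (Vik): min(7, 8) = 7
S0 (Jamal): max(1, 0, 7) = 7
Jamal at S0 wants the highest of {M1=1, M2=0, M3=7}, so chooses M3.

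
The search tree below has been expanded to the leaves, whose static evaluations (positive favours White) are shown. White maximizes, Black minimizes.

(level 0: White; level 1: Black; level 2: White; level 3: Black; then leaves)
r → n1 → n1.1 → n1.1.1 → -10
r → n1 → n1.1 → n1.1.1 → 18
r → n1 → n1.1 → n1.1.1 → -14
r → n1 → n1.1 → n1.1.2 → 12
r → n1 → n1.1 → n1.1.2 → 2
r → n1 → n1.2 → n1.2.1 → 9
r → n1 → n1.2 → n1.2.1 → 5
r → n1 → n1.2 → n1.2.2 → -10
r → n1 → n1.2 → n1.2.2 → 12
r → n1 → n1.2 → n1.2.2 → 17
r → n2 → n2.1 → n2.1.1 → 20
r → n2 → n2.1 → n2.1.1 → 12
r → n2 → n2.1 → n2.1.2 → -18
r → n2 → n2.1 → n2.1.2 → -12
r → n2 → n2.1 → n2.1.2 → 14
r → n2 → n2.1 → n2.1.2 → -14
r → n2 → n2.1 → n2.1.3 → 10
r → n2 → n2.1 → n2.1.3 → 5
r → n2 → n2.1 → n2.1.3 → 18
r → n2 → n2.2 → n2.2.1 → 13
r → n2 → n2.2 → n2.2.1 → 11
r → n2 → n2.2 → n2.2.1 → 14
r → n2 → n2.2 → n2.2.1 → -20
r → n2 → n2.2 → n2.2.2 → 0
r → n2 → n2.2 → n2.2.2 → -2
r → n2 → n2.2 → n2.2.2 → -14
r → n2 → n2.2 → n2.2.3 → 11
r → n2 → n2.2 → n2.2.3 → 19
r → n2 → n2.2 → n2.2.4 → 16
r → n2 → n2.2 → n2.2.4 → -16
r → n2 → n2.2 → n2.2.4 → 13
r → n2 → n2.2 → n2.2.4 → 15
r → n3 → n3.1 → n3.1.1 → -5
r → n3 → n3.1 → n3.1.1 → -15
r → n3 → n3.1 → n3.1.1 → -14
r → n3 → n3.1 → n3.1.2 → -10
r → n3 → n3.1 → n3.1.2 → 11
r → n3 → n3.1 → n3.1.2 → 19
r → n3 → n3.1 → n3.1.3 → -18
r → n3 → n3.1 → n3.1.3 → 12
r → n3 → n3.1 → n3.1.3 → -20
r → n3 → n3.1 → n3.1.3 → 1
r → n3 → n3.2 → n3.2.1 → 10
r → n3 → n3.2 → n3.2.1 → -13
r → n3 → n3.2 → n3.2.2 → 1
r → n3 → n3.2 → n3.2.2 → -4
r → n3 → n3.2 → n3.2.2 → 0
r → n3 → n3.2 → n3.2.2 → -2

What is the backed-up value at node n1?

n1.1.1 (Black): min(-10, 18, -14) = -14
n1.1.2 (Black): min(12, 2) = 2
n1.1 (White): max(-14, 2) = 2
n1.2.1 (Black): min(9, 5) = 5
n1.2.2 (Black): min(-10, 12, 17) = -10
n1.2 (White): max(5, -10) = 5
n1 (Black): min(2, 5) = 2

2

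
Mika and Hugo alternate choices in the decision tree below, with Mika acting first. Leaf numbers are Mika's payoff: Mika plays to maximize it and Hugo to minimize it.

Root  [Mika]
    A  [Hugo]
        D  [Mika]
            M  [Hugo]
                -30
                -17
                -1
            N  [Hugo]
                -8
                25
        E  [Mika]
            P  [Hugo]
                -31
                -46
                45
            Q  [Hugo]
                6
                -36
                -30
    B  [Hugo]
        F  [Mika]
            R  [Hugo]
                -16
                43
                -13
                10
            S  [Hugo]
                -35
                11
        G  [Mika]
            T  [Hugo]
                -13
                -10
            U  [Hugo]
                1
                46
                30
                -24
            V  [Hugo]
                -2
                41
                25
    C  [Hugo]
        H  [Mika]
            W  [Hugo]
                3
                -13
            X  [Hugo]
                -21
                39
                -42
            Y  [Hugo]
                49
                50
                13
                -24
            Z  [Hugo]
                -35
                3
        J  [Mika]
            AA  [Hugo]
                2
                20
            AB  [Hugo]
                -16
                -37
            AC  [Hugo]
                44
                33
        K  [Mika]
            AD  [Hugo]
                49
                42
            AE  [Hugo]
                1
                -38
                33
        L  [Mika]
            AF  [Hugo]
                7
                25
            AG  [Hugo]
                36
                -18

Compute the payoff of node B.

R (Hugo): min(-16, 43, -13, 10) = -16
S (Hugo): min(-35, 11) = -35
F (Mika): max(-16, -35) = -16
T (Hugo): min(-13, -10) = -13
U (Hugo): min(1, 46, 30, -24) = -24
V (Hugo): min(-2, 41, 25) = -2
G (Mika): max(-13, -24, -2) = -2
B (Hugo): min(-16, -2) = -16

-16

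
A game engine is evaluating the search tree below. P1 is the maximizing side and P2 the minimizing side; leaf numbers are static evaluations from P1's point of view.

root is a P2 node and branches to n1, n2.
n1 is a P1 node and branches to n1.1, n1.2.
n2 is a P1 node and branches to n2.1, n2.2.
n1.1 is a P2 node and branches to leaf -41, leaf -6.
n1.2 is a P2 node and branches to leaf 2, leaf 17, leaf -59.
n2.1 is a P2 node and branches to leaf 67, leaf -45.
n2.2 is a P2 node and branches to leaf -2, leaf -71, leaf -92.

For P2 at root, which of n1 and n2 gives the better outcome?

n1.1 (P2): min(-41, -6) = -41
n1.2 (P2): min(2, 17, -59) = -59
n1 (P1): max(-41, -59) = -41
n2.1 (P2): min(67, -45) = -45
n2.2 (P2): min(-2, -71, -92) = -92
n2 (P1): max(-45, -92) = -45
P2 prefers the lower value; n1=-41, n2=-45. n2 is better since -45 < -41.

n2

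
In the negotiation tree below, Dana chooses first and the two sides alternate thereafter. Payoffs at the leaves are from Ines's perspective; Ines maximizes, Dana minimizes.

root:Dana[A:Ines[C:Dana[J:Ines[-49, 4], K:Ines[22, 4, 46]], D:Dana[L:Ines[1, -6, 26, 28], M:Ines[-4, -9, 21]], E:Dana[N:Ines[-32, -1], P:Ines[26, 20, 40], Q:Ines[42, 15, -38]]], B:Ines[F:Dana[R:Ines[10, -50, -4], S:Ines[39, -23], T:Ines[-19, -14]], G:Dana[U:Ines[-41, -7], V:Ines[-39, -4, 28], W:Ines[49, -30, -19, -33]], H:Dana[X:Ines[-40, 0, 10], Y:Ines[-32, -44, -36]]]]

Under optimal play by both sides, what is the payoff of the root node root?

J (Ines): max(-49, 4) = 4
K (Ines): max(22, 4, 46) = 46
C (Dana): min(4, 46) = 4
L (Ines): max(1, -6, 26, 28) = 28
M (Ines): max(-4, -9, 21) = 21
D (Dana): min(28, 21) = 21
N (Ines): max(-32, -1) = -1
P (Ines): max(26, 20, 40) = 40
Q (Ines): max(42, 15, -38) = 42
E (Dana): min(-1, 40, 42) = -1
A (Ines): max(4, 21, -1) = 21
R (Ines): max(10, -50, -4) = 10
S (Ines): max(39, -23) = 39
T (Ines): max(-19, -14) = -14
F (Dana): min(10, 39, -14) = -14
U (Ines): max(-41, -7) = -7
V (Ines): max(-39, -4, 28) = 28
W (Ines): max(49, -30, -19, -33) = 49
G (Dana): min(-7, 28, 49) = -7
X (Ines): max(-40, 0, 10) = 10
Y (Ines): max(-32, -44, -36) = -32
H (Dana): min(10, -32) = -32
B (Ines): max(-14, -7, -32) = -7
root (Dana): min(21, -7) = -7

-7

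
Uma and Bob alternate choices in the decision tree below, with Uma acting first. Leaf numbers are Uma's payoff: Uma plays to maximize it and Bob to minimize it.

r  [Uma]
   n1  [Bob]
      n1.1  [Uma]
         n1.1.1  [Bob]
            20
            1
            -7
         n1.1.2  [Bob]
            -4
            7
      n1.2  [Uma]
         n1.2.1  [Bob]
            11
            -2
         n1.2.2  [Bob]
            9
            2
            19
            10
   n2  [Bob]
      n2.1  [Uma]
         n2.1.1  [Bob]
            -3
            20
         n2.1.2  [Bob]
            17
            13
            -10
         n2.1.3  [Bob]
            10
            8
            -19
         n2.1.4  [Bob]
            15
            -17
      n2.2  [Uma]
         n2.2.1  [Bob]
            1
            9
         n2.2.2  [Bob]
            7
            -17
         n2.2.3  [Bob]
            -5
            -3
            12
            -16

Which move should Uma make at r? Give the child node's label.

n2

n1.1.1 (Bob): min(20, 1, -7) = -7
n1.1.2 (Bob): min(-4, 7) = -4
n1.1 (Uma): max(-7, -4) = -4
n1.2.1 (Bob): min(11, -2) = -2
n1.2.2 (Bob): min(9, 2, 19, 10) = 2
n1.2 (Uma): max(-2, 2) = 2
n1 (Bob): min(-4, 2) = -4
n2.1.1 (Bob): min(-3, 20) = -3
n2.1.2 (Bob): min(17, 13, -10) = -10
n2.1.3 (Bob): min(10, 8, -19) = -19
n2.1.4 (Bob): min(15, -17) = -17
n2.1 (Uma): max(-3, -10, -19, -17) = -3
n2.2.1 (Bob): min(1, 9) = 1
n2.2.2 (Bob): min(7, -17) = -17
n2.2.3 (Bob): min(-5, -3, 12, -16) = -16
n2.2 (Uma): max(1, -17, -16) = 1
n2 (Bob): min(-3, 1) = -3
r (Uma): max(-4, -3) = -3
Uma at r wants the highest of {n1=-4, n2=-3}, so chooses n2.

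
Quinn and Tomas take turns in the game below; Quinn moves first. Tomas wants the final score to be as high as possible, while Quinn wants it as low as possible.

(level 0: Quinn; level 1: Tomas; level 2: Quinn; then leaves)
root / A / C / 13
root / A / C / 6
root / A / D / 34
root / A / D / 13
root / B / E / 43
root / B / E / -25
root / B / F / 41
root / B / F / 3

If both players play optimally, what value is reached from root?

3

C (Quinn): min(13, 6) = 6
D (Quinn): min(34, 13) = 13
A (Tomas): max(6, 13) = 13
E (Quinn): min(43, -25) = -25
F (Quinn): min(41, 3) = 3
B (Tomas): max(-25, 3) = 3
root (Quinn): min(13, 3) = 3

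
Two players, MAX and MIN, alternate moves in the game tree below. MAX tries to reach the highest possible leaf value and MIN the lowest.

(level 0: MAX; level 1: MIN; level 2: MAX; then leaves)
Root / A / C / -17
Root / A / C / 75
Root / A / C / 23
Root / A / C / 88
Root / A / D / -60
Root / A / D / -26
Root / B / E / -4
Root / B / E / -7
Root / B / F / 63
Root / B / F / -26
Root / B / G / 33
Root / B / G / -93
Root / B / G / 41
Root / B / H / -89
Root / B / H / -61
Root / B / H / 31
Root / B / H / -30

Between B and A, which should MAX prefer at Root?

B

E (MAX): max(-4, -7) = -4
F (MAX): max(63, -26) = 63
G (MAX): max(33, -93, 41) = 41
H (MAX): max(-89, -61, 31, -30) = 31
B (MIN): min(-4, 63, 41, 31) = -4
C (MAX): max(-17, 75, 23, 88) = 88
D (MAX): max(-60, -26) = -26
A (MIN): min(88, -26) = -26
MAX prefers the higher value; B=-4, A=-26. B is better since -4 > -26.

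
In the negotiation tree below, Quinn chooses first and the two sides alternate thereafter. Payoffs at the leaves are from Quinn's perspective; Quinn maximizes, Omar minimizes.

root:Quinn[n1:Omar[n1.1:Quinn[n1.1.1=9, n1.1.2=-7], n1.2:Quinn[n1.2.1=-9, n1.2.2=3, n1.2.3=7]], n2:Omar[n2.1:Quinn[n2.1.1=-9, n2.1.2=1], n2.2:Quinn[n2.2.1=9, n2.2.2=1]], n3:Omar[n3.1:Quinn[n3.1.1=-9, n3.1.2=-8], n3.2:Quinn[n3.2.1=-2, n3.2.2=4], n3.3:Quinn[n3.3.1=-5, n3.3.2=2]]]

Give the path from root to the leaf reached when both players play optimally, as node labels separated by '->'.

n1.1 (Quinn): max(9, -7) = 9
n1.2 (Quinn): max(-9, 3, 7) = 7
n1 (Omar): min(9, 7) = 7
n2.1 (Quinn): max(-9, 1) = 1
n2.2 (Quinn): max(9, 1) = 9
n2 (Omar): min(1, 9) = 1
n3.1 (Quinn): max(-9, -8) = -8
n3.2 (Quinn): max(-2, 4) = 4
n3.3 (Quinn): max(-5, 2) = 2
n3 (Omar): min(-8, 4, 2) = -8
root (Quinn): max(7, 1, -8) = 7
At root, Quinn picks n1 (highest: 7).
At n1, Omar picks n1.2 (lowest: 7).
At n1.2, Quinn picks n1.2.3 (highest: 7).
Terminal value 7.

root -> n1 -> n1.2 -> n1.2.3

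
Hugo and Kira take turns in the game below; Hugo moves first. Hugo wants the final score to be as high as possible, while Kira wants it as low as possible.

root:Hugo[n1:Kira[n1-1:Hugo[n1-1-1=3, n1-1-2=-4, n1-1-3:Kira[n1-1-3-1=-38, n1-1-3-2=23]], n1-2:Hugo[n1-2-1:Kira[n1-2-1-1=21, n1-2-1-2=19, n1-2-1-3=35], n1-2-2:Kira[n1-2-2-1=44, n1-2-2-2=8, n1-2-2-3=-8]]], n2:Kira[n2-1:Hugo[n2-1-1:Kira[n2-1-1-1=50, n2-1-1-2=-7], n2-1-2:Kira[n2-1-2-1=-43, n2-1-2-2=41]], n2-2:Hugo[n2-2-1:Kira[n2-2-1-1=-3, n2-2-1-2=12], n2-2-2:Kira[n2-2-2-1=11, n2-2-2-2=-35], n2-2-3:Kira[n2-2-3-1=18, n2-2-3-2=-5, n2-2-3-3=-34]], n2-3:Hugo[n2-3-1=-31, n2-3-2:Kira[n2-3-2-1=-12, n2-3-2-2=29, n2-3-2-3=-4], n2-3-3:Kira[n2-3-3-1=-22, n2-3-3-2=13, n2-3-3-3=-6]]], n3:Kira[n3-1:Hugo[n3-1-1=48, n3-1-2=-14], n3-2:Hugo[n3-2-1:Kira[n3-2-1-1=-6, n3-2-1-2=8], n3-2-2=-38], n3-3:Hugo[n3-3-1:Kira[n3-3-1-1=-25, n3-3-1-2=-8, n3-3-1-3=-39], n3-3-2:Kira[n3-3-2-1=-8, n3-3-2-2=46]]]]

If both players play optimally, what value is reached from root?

n1-1-3 (Kira): min(-38, 23) = -38
n1-1 (Hugo): max(3, -4, -38) = 3
n1-2-1 (Kira): min(21, 19, 35) = 19
n1-2-2 (Kira): min(44, 8, -8) = -8
n1-2 (Hugo): max(19, -8) = 19
n1 (Kira): min(3, 19) = 3
n2-1-1 (Kira): min(50, -7) = -7
n2-1-2 (Kira): min(-43, 41) = -43
n2-1 (Hugo): max(-7, -43) = -7
n2-2-1 (Kira): min(-3, 12) = -3
n2-2-2 (Kira): min(11, -35) = -35
n2-2-3 (Kira): min(18, -5, -34) = -34
n2-2 (Hugo): max(-3, -35, -34) = -3
n2-3-2 (Kira): min(-12, 29, -4) = -12
n2-3-3 (Kira): min(-22, 13, -6) = -22
n2-3 (Hugo): max(-31, -12, -22) = -12
n2 (Kira): min(-7, -3, -12) = -12
n3-1 (Hugo): max(48, -14) = 48
n3-2-1 (Kira): min(-6, 8) = -6
n3-2 (Hugo): max(-6, -38) = -6
n3-3-1 (Kira): min(-25, -8, -39) = -39
n3-3-2 (Kira): min(-8, 46) = -8
n3-3 (Hugo): max(-39, -8) = -8
n3 (Kira): min(48, -6, -8) = -8
root (Hugo): max(3, -12, -8) = 3

3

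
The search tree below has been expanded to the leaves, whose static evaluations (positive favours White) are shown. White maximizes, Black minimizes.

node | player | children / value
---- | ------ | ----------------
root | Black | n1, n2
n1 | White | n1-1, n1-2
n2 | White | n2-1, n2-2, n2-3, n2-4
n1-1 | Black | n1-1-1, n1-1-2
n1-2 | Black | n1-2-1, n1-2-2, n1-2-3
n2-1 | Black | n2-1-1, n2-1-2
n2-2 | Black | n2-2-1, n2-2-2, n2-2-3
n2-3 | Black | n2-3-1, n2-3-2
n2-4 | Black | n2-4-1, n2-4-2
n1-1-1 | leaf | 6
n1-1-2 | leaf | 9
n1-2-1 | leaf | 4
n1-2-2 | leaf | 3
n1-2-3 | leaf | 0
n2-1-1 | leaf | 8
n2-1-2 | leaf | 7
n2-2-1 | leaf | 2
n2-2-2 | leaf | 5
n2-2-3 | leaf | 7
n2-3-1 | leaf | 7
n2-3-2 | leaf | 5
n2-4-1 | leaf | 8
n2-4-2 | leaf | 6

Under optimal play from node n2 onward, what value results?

n2-1 (Black): min(8, 7) = 7
n2-2 (Black): min(2, 5, 7) = 2
n2-3 (Black): min(7, 5) = 5
n2-4 (Black): min(8, 6) = 6
n2 (White): max(7, 2, 5, 6) = 7

7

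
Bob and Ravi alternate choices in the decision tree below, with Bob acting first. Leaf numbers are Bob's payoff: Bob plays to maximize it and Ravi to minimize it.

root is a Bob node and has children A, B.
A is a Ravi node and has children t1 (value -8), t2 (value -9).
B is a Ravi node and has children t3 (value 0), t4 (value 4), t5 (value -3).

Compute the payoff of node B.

B (Ravi): min(0, 4, -3) = -3

-3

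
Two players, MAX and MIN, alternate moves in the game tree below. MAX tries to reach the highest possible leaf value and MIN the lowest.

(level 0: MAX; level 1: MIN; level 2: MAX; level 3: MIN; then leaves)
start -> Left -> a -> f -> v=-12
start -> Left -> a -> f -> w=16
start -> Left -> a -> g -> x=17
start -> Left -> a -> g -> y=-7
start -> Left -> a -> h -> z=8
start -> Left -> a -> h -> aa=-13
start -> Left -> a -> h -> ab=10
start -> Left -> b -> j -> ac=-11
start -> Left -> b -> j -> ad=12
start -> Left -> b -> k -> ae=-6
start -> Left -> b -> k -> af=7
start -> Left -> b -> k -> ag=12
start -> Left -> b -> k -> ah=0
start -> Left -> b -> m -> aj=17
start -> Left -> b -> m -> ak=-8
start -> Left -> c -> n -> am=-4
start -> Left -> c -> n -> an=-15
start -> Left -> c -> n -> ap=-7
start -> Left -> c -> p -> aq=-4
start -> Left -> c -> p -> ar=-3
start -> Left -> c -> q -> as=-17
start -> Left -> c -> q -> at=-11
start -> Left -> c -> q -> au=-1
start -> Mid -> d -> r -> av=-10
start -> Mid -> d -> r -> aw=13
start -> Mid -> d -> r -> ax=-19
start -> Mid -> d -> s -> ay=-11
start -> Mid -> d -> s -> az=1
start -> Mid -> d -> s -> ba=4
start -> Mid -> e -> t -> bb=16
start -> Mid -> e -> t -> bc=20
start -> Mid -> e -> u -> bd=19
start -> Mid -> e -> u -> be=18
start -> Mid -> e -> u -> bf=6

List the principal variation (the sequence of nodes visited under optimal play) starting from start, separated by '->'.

f (MIN): min(-12, 16) = -12
g (MIN): min(17, -7) = -7
h (MIN): min(8, -13, 10) = -13
a (MAX): max(-12, -7, -13) = -7
j (MIN): min(-11, 12) = -11
k (MIN): min(-6, 7, 12, 0) = -6
m (MIN): min(17, -8) = -8
b (MAX): max(-11, -6, -8) = -6
n (MIN): min(-4, -15, -7) = -15
p (MIN): min(-4, -3) = -4
q (MIN): min(-17, -11, -1) = -17
c (MAX): max(-15, -4, -17) = -4
Left (MIN): min(-7, -6, -4) = -7
r (MIN): min(-10, 13, -19) = -19
s (MIN): min(-11, 1, 4) = -11
d (MAX): max(-19, -11) = -11
t (MIN): min(16, 20) = 16
u (MIN): min(19, 18, 6) = 6
e (MAX): max(16, 6) = 16
Mid (MIN): min(-11, 16) = -11
start (MAX): max(-7, -11) = -7
At start, MAX picks Left (highest: -7).
At Left, MIN picks a (lowest: -7).
At a, MAX picks g (highest: -7).
At g, MIN picks y (lowest: -7).
Terminal value -7.

start -> Left -> a -> g -> y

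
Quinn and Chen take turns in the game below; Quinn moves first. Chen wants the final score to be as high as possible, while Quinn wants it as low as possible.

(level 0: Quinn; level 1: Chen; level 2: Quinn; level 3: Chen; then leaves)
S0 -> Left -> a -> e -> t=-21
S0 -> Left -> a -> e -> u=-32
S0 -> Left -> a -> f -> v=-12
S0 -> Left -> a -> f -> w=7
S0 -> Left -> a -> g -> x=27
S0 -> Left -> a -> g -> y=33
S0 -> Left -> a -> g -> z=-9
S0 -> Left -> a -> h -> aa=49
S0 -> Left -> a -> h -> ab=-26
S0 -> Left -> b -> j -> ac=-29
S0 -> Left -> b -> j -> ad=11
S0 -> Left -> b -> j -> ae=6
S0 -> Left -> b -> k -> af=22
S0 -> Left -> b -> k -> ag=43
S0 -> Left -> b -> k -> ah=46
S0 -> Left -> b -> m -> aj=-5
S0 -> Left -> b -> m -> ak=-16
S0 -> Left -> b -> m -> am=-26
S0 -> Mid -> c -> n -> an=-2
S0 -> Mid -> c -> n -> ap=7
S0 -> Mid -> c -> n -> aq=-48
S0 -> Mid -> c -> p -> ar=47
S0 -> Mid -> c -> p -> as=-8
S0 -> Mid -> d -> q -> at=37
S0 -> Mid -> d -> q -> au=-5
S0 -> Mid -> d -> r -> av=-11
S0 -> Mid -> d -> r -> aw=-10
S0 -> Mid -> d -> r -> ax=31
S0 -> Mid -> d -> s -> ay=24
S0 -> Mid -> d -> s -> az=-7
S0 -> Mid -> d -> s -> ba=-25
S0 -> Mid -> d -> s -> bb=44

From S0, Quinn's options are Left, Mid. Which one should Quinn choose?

Left

e (Chen): max(-21, -32) = -21
f (Chen): max(-12, 7) = 7
g (Chen): max(27, 33, -9) = 33
h (Chen): max(49, -26) = 49
a (Quinn): min(-21, 7, 33, 49) = -21
j (Chen): max(-29, 11, 6) = 11
k (Chen): max(22, 43, 46) = 46
m (Chen): max(-5, -16, -26) = -5
b (Quinn): min(11, 46, -5) = -5
Left (Chen): max(-21, -5) = -5
n (Chen): max(-2, 7, -48) = 7
p (Chen): max(47, -8) = 47
c (Quinn): min(7, 47) = 7
q (Chen): max(37, -5) = 37
r (Chen): max(-11, -10, 31) = 31
s (Chen): max(24, -7, -25, 44) = 44
d (Quinn): min(37, 31, 44) = 31
Mid (Chen): max(7, 31) = 31
S0 (Quinn): min(-5, 31) = -5
Quinn at S0 wants the lowest of {Left=-5, Mid=31}, so chooses Left.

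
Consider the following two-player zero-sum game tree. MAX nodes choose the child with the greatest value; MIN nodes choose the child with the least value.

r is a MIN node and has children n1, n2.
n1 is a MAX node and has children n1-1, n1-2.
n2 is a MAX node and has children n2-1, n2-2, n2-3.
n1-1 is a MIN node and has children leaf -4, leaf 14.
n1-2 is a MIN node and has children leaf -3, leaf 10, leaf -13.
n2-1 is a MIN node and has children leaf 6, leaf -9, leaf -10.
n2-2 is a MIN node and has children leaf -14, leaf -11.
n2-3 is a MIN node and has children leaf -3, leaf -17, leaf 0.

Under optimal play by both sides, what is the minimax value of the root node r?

-10

n1-1 (MIN): min(-4, 14) = -4
n1-2 (MIN): min(-3, 10, -13) = -13
n1 (MAX): max(-4, -13) = -4
n2-1 (MIN): min(6, -9, -10) = -10
n2-2 (MIN): min(-14, -11) = -14
n2-3 (MIN): min(-3, -17, 0) = -17
n2 (MAX): max(-10, -14, -17) = -10
r (MIN): min(-4, -10) = -10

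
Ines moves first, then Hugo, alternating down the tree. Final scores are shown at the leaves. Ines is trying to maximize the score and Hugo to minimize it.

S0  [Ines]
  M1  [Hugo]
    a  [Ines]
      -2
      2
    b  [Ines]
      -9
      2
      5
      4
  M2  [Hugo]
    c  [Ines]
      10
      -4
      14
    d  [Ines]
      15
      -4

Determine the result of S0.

a (Ines): max(-2, 2) = 2
b (Ines): max(-9, 2, 5, 4) = 5
M1 (Hugo): min(2, 5) = 2
c (Ines): max(10, -4, 14) = 14
d (Ines): max(15, -4) = 15
M2 (Hugo): min(14, 15) = 14
S0 (Ines): max(2, 14) = 14

14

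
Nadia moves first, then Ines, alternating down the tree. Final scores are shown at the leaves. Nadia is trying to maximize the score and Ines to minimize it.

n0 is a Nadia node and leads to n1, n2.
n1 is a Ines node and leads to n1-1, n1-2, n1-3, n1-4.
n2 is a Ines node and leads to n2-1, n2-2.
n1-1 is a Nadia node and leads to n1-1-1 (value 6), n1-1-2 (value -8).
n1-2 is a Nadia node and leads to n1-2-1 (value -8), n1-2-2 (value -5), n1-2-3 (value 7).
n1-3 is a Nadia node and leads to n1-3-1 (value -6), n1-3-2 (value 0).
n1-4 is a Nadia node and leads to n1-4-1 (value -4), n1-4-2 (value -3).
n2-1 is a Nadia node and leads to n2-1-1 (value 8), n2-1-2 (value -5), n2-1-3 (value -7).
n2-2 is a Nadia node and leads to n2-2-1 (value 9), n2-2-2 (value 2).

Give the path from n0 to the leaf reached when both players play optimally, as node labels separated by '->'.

n0 -> n2 -> n2-1 -> n2-1-1

n1-1 (Nadia): max(6, -8) = 6
n1-2 (Nadia): max(-8, -5, 7) = 7
n1-3 (Nadia): max(-6, 0) = 0
n1-4 (Nadia): max(-4, -3) = -3
n1 (Ines): min(6, 7, 0, -3) = -3
n2-1 (Nadia): max(8, -5, -7) = 8
n2-2 (Nadia): max(9, 2) = 9
n2 (Ines): min(8, 9) = 8
n0 (Nadia): max(-3, 8) = 8
At n0, Nadia picks n2 (highest: 8).
At n2, Ines picks n2-1 (lowest: 8).
At n2-1, Nadia picks n2-1-1 (highest: 8).
Terminal value 8.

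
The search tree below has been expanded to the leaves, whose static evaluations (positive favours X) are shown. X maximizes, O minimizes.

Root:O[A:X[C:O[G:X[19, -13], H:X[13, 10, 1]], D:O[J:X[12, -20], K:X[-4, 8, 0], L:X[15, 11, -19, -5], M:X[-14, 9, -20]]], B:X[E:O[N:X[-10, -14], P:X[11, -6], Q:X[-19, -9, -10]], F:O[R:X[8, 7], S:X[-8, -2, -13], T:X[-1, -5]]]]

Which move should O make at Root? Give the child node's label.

G (X): max(19, -13) = 19
H (X): max(13, 10, 1) = 13
C (O): min(19, 13) = 13
J (X): max(12, -20) = 12
K (X): max(-4, 8, 0) = 8
L (X): max(15, 11, -19, -5) = 15
M (X): max(-14, 9, -20) = 9
D (O): min(12, 8, 15, 9) = 8
A (X): max(13, 8) = 13
N (X): max(-10, -14) = -10
P (X): max(11, -6) = 11
Q (X): max(-19, -9, -10) = -9
E (O): min(-10, 11, -9) = -10
R (X): max(8, 7) = 8
S (X): max(-8, -2, -13) = -2
T (X): max(-1, -5) = -1
F (O): min(8, -2, -1) = -2
B (X): max(-10, -2) = -2
Root (O): min(13, -2) = -2
O at Root wants the lowest of {A=13, B=-2}, so chooses B.

B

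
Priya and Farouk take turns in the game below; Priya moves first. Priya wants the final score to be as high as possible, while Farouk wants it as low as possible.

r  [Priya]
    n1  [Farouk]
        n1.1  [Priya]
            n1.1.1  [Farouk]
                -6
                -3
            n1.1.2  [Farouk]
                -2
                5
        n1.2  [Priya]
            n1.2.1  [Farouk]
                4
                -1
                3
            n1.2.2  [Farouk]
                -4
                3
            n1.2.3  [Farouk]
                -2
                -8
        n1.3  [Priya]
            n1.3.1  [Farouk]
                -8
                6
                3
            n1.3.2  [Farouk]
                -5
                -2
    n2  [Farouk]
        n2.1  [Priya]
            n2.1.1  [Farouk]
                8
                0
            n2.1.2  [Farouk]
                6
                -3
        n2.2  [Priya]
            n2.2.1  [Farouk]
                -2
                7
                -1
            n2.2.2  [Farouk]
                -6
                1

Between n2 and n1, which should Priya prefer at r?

n2.1.1 (Farouk): min(8, 0) = 0
n2.1.2 (Farouk): min(6, -3) = -3
n2.1 (Priya): max(0, -3) = 0
n2.2.1 (Farouk): min(-2, 7, -1) = -2
n2.2.2 (Farouk): min(-6, 1) = -6
n2.2 (Priya): max(-2, -6) = -2
n2 (Farouk): min(0, -2) = -2
n1.1.1 (Farouk): min(-6, -3) = -6
n1.1.2 (Farouk): min(-2, 5) = -2
n1.1 (Priya): max(-6, -2) = -2
n1.2.1 (Farouk): min(4, -1, 3) = -1
n1.2.2 (Farouk): min(-4, 3) = -4
n1.2.3 (Farouk): min(-2, -8) = -8
n1.2 (Priya): max(-1, -4, -8) = -1
n1.3.1 (Farouk): min(-8, 6, 3) = -8
n1.3.2 (Farouk): min(-5, -2) = -5
n1.3 (Priya): max(-8, -5) = -5
n1 (Farouk): min(-2, -1, -5) = -5
Priya prefers the higher value; n2=-2, n1=-5. n2 is better since -2 > -5.

n2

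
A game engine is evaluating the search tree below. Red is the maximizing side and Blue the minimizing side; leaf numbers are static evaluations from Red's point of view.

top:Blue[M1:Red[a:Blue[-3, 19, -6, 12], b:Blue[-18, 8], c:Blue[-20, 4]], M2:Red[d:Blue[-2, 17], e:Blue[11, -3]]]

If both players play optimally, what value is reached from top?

-6

a (Blue): min(-3, 19, -6, 12) = -6
b (Blue): min(-18, 8) = -18
c (Blue): min(-20, 4) = -20
M1 (Red): max(-6, -18, -20) = -6
d (Blue): min(-2, 17) = -2
e (Blue): min(11, -3) = -3
M2 (Red): max(-2, -3) = -2
top (Blue): min(-6, -2) = -6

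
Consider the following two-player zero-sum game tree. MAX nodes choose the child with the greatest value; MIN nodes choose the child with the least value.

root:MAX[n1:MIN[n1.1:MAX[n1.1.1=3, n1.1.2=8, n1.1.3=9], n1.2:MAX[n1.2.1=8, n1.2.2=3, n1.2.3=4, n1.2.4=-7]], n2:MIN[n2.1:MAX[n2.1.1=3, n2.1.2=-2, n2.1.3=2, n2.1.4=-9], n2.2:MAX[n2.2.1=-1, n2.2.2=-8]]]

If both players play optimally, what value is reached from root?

8

n1.1 (MAX): max(3, 8, 9) = 9
n1.2 (MAX): max(8, 3, 4, -7) = 8
n1 (MIN): min(9, 8) = 8
n2.1 (MAX): max(3, -2, 2, -9) = 3
n2.2 (MAX): max(-1, -8) = -1
n2 (MIN): min(3, -1) = -1
root (MAX): max(8, -1) = 8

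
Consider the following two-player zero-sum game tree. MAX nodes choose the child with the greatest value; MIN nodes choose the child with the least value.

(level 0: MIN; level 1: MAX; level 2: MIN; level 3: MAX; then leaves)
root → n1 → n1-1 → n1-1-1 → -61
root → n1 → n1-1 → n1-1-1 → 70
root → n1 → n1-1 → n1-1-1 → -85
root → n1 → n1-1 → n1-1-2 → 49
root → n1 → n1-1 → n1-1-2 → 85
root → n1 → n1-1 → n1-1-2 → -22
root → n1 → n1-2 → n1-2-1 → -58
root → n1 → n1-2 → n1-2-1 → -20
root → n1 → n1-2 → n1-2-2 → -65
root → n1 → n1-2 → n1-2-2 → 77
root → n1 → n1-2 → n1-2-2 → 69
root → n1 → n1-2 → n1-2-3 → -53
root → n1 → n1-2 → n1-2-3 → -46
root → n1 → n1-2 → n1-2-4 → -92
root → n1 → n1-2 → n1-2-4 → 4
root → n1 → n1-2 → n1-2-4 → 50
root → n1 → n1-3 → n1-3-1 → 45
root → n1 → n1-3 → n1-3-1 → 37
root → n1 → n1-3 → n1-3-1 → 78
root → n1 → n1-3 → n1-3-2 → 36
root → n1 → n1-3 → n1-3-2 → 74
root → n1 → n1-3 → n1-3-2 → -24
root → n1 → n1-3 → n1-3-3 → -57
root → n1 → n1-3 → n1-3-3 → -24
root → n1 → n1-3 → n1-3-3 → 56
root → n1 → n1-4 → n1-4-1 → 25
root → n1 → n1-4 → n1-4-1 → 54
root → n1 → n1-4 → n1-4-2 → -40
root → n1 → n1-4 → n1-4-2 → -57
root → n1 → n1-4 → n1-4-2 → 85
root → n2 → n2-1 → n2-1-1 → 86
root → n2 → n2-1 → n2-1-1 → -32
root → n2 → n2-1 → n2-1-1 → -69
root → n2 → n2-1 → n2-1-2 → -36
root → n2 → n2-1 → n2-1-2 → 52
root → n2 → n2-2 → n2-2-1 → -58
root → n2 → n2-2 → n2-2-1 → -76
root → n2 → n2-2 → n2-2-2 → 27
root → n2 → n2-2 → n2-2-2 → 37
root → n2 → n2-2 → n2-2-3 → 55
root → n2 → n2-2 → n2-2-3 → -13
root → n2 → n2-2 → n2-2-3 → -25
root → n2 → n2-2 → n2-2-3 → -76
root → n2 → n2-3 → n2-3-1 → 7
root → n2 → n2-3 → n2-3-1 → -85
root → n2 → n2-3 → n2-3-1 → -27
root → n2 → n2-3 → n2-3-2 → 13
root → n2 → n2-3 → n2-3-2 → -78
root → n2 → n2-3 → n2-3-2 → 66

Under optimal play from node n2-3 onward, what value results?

7

n2-3-1 (MAX): max(7, -85, -27) = 7
n2-3-2 (MAX): max(13, -78, 66) = 66
n2-3 (MIN): min(7, 66) = 7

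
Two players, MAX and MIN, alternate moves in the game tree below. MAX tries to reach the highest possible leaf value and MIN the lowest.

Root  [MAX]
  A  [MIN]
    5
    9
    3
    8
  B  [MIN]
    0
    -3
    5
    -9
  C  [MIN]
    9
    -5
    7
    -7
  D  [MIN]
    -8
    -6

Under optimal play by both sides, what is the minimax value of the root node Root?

A (MIN): min(5, 9, 3, 8) = 3
B (MIN): min(0, -3, 5, -9) = -9
C (MIN): min(9, -5, 7, -7) = -7
D (MIN): min(-8, -6) = -8
Root (MAX): max(3, -9, -7, -8) = 3

3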